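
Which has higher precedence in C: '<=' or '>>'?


'>>' is shift (level 8); '<=' is relational (level 7)
Higher level binds tighter
'>>' has higher precedence than '<='


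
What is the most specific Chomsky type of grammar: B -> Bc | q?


Left-linear: every RHS is a terminal or one nonterminal followed by a terminal
Classification: Type 3 (Regular)


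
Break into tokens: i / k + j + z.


Scan left to right, longest-match per lexeme
Tokens: ID(i), OP(/), ID(k), OP(+), ID(j), OP(+), ID(z)


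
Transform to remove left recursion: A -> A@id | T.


Left-recursive alternatives: A@id; non-recursive: T
Introduce A': A -> TA', A' -> @idA' | ε


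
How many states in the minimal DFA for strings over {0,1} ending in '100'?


Track the longest suffix of input matching a prefix of '100': 4 classes (prefixes of length 0..3)
Minimal DFA: 4 states


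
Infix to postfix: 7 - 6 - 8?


Left to right (same or higher precedence on left)
Postfix: 7 6 - 8 -


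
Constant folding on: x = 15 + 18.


15 + 18 = 33 at compile time
Optimized: x = 33


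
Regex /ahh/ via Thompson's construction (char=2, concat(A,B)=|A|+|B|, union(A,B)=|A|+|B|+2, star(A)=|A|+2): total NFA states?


Syntax tree has 3 char leaf(s), 0 union(s), 0 star(s)
chars contribute 3×2 = 6; each union adds +2; each star adds +2
Total: 6 + 0 + 0 = 6 states


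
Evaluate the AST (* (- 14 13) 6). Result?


Evaluate inner: (- 14 13) = 1
Evaluate root: (* 1 6) = 6
Result: 6


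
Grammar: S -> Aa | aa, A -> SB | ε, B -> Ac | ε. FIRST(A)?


Per alternative of A: FIRST(SB) = {a}; FIRST(ε) = {ε}
FIRST(A) = {a, ε}


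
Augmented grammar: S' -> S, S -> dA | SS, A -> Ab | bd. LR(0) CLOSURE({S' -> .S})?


Start: S' -> .S
For each item with dot before a nonterminal B, add B -> .γ for every B-production
Closure: [S' -> .S, S -> .dA, S -> .SS]


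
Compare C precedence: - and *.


'*' is multiplicative (level 10); '-' is additive (level 9)
Higher level binds tighter
'*' has higher precedence than '-'


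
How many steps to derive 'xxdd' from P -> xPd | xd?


Derivation: P => xPd => xxdd
Steps: 2


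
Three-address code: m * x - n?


Break into single-operator statements:
t1 = m * x
t2 = t1 - n


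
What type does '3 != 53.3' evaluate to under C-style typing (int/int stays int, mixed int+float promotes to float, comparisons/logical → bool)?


Operand types: int != float
Rule: comparison yields bool
Result type: bool


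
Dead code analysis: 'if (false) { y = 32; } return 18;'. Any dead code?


condition is constant false, so the whole block is unreachable
Dead: 'if (false) { y = 32; }'


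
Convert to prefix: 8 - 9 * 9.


'*' binds tighter: tree is (- 8 (* 9 9))
Prefix: - 8 * 9 9


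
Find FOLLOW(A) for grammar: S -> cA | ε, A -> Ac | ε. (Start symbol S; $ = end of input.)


$ ∈ FOLLOW(S). For each A -> αBβ: add FIRST(β)\{ε} to FOLLOW(B); if β nullable, add FOLLOW(A).
FOLLOW(A) = {$, c}


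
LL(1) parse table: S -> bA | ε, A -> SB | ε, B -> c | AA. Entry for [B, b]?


For [B, b]: 'b' ∈ FIRST(AA)
Entry: B -> AA


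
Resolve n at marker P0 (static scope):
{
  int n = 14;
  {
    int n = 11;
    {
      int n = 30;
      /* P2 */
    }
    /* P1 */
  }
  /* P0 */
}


n declared in the same block as P0
n = 14


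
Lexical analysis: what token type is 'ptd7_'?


Pattern: letter/underscore followed by alphanumerics, not a keyword
Type: IDENTIFIER


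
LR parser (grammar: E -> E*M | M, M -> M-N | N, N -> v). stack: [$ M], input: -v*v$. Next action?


shift '-' to continue M -> M-N
Action: shift


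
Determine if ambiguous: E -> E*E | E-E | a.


'a*a-a' has two parse trees (no precedence encoded between * and -)
Ambiguous


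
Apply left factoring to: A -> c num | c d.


Common prefix: 'c'
Factored: A -> c A', A' -> num | d


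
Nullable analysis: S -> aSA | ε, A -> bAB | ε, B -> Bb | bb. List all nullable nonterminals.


A nonterminal is nullable iff some alternative derives ε (directly, or every symbol in it is nullable)
Nullable: {A, S}


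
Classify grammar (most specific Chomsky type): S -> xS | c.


Right-linear: every RHS is a terminal or a terminal followed by one nonterminal
Classification: Type 3 (Regular)


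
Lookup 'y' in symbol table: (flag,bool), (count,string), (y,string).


Lookup 'y' → type string


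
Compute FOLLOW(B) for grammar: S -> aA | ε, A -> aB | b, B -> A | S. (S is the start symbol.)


$ ∈ FOLLOW(S). For each A -> αBβ: add FIRST(β)\{ε} to FOLLOW(B); if β nullable, add FOLLOW(A).
FOLLOW(B) = {$}


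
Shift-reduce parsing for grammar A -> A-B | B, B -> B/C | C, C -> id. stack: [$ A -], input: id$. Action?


no handle ('A-' is not any RHS); shift 'id'
Action: shift


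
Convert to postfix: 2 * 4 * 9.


Left to right (same or higher precedence on left)
Postfix: 2 4 * 9 *


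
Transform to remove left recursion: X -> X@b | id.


Left-recursive alternatives: X@b; non-recursive: id
Introduce X': X -> idX', X' -> @bX' | ε


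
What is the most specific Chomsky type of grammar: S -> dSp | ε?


Single nonterminal LHS, but d^n p^n is not regular
Classification: Type 2 (Context-Free)


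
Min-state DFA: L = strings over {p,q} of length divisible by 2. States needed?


Track length mod 2: states 0..1, accept at 0
Minimal DFA: 2 states


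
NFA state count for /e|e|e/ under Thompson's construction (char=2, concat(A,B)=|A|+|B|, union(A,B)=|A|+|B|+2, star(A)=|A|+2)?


Syntax tree has 3 char leaf(s), 2 union(s), 0 star(s)
chars contribute 3×2 = 6; each union adds +2; each star adds +2
Total: 6 + 4 + 0 = 10 states


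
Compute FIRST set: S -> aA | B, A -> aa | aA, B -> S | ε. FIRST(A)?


Per alternative of A: FIRST(aa) = {a}; FIRST(aA) = {a}
FIRST(A) = {a}


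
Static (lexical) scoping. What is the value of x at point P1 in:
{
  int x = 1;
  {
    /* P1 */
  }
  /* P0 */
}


P1's block does not declare x; resolves to the enclosing declaration at depth 0
x = 1


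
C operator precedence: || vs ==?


'==' is equality (level 6); '||' is logical OR (level 1)
Higher level binds tighter
'==' has higher precedence than '||'


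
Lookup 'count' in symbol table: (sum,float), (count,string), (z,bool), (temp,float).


Lookup 'count' → type string


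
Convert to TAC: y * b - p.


Break into single-operator statements:
t1 = y * b
t2 = t1 - p


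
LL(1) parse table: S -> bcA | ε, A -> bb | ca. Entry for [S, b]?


For [S, b]: 'b' ∈ FIRST(bcA)
Entry: S -> bcA


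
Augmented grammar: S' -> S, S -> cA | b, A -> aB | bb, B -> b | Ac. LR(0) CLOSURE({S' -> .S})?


Start: S' -> .S
For each item with dot before a nonterminal B, add B -> .γ for every B-production
Closure: [S' -> .S, S -> .cA, S -> .b]


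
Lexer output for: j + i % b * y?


Scan left to right, longest-match per lexeme
Tokens: ID(j), OP(+), ID(i), OP(%), ID(b), OP(*), ID(y)


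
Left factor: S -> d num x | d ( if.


Common prefix: 'd'
Factored: S -> d S', S' -> num x | ( if


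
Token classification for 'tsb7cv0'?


Pattern: letter/underscore followed by alphanumerics, not a keyword
Type: IDENTIFIER


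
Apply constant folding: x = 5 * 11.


5 * 11 = 55 at compile time
Optimized: x = 55


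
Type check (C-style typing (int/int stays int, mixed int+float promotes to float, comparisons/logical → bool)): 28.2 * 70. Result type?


Operand types: float * int
Rule: mixed int/float promotes to float; int/int stays int
Result type: float


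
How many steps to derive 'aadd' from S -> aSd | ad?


Derivation: S => aSd => aadd
Steps: 2


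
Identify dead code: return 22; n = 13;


statement follows a return and is unreachable
Dead: 'n = 13'


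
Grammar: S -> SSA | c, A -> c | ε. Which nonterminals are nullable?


A nonterminal is nullable iff some alternative derives ε (directly, or every symbol in it is nullable)
Nullable: {A}


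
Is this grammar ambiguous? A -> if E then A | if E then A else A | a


dangling else: 'if E then if E then a else a' parses two ways
Ambiguous


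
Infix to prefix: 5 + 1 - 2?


left-to-right (same/higher precedence on left): tree is (- (+ 5 1) 2)
Prefix: - + 5 1 2


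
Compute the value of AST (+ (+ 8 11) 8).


Evaluate inner: (+ 8 11) = 19
Evaluate root: (+ 19 8) = 27
Result: 27


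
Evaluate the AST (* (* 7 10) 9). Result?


Evaluate inner: (* 7 10) = 70
Evaluate root: (* 70 9) = 630
Result: 630


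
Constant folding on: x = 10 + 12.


10 + 12 = 22 at compile time
Optimized: x = 22


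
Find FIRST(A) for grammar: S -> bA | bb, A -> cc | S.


Per alternative of A: FIRST(cc) = {c}; FIRST(S) = {b}
FIRST(A) = {b, c}


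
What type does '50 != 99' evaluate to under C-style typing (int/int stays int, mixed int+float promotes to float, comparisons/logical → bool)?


Operand types: int != int
Rule: comparison yields bool
Result type: bool


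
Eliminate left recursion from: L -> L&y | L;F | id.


Left-recursive alternatives: L&y, L;F; non-recursive: id
Introduce L': L -> idL', L' -> &yL' | ;FL' | ε


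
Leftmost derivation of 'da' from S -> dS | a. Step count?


Derivation: S => dS => da
Steps: 2


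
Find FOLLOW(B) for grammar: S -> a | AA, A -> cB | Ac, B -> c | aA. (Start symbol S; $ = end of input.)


$ ∈ FOLLOW(S). For each A -> αBβ: add FIRST(β)\{ε} to FOLLOW(B); if β nullable, add FOLLOW(A).
FOLLOW(B) = {$, c}


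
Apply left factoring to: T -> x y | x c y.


Common prefix: 'x'
Factored: T -> x T', T' -> y | c y


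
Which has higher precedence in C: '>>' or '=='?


'>>' is shift (level 8); '==' is equality (level 6)
Higher level binds tighter
'>>' has higher precedence than '=='


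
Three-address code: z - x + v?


Break into single-operator statements:
t1 = z - x
t2 = t1 + v


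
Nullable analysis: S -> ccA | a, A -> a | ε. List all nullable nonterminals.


A nonterminal is nullable iff some alternative derives ε (directly, or every symbol in it is nullable)
Nullable: {A}


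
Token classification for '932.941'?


Pattern: digits with a decimal point
Type: FLOAT_LITERAL


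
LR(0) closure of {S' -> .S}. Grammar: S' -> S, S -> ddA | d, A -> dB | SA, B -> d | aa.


Start: S' -> .S
For each item with dot before a nonterminal B, add B -> .γ for every B-production
Closure: [S' -> .S, S -> .ddA, S -> .d]


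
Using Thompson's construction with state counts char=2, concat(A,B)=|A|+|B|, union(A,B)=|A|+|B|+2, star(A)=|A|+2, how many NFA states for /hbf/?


Syntax tree has 3 char leaf(s), 0 union(s), 0 star(s)
chars contribute 3×2 = 6; each union adds +2; each star adds +2
Total: 6 + 0 + 0 = 6 states


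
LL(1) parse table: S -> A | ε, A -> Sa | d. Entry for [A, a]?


For [A, a]: 'a' ∈ FIRST(Sa)
Entry: A -> Sa


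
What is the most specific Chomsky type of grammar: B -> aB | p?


Right-linear: every RHS is a terminal or a terminal followed by one nonterminal
Classification: Type 3 (Regular)


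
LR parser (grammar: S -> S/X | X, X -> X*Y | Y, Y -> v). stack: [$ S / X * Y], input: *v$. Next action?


handle 'X*Y' on top
Action: reduce (X -> X*Y)


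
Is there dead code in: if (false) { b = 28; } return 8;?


condition is constant false, so the whole block is unreachable
Dead: 'if (false) { b = 28; }'


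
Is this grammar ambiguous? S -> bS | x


right-linear, alternatives start with distinct terminals 'b' vs 'x': unique leftmost derivation
Unambiguous


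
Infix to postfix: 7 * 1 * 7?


Left to right (same or higher precedence on left)
Postfix: 7 1 * 7 *


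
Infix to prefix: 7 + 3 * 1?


'*' binds tighter: tree is (+ 7 (* 3 1))
Prefix: + 7 * 3 1


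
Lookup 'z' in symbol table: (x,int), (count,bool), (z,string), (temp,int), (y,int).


Lookup 'z' → type string


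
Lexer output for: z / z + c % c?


Scan left to right, longest-match per lexeme
Tokens: ID(z), OP(/), ID(z), OP(+), ID(c), OP(%), ID(c)


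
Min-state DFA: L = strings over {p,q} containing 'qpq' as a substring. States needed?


KMP-style automaton: 3 progress states + 1 absorbing accept = 4
Minimal DFA: 4 states


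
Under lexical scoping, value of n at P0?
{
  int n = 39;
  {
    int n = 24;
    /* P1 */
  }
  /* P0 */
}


n declared in the same block as P0
n = 39


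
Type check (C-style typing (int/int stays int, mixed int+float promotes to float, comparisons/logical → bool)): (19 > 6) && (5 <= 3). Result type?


Operand types: bool && bool
Rule: logical operators take bool operands and yield bool
Result type: bool


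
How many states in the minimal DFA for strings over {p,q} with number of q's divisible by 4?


Track (count of q) mod 4: states 0..3, accept at 0
Minimal DFA: 4 states


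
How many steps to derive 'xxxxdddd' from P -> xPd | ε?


Derivation: P => xPd => xxPdd => xxxPddd => xxxxPdddd => xxxxdddd
Steps: 5


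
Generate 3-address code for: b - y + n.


Break into single-operator statements:
t1 = b - y
t2 = t1 + n


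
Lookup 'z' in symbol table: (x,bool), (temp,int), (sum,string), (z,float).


Lookup 'z' → type float


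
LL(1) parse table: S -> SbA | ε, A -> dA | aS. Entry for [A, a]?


For [A, a]: 'a' ∈ FIRST(aS)
Entry: A -> aS


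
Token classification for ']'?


Pattern: delimiter/punctuation
Type: PUNCTUATION


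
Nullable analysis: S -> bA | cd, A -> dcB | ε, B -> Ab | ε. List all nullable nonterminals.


A nonterminal is nullable iff some alternative derives ε (directly, or every symbol in it is nullable)
Nullable: {A, B}


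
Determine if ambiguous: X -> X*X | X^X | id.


'id*id^id' has two parse trees (no precedence encoded between * and ^)
Ambiguous


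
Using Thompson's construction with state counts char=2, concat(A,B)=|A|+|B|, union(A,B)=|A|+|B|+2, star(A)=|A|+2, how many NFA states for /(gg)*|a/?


Syntax tree has 3 char leaf(s), 1 union(s), 1 star(s)
chars contribute 3×2 = 6; each union adds +2; each star adds +2
Total: 6 + 2 + 2 = 10 states


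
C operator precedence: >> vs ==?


'>>' is shift (level 8); '==' is equality (level 6)
Higher level binds tighter
'>>' has higher precedence than '=='


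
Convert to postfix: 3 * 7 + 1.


Left to right (same or higher precedence on left)
Postfix: 3 7 * 1 +


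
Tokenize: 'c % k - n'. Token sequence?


Scan left to right, longest-match per lexeme
Tokens: ID(c), OP(%), ID(k), OP(-), ID(n)


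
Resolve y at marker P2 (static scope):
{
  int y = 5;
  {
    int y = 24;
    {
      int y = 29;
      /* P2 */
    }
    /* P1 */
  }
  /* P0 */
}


y declared in the same block as P2
y = 29


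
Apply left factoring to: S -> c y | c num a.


Common prefix: 'c'
Factored: S -> c S', S' -> y | num a


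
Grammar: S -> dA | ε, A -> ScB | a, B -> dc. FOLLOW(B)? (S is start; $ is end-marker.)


$ ∈ FOLLOW(S). For each A -> αBβ: add FIRST(β)\{ε} to FOLLOW(B); if β nullable, add FOLLOW(A).
FOLLOW(B) = {$, c}


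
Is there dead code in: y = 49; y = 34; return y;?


first assignment to y is overwritten before any read
Dead: 'y = 49'


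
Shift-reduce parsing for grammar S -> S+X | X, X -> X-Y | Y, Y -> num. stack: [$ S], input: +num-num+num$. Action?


shift '+' to continue S -> S+X
Action: shift


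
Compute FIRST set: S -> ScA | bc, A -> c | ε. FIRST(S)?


Per alternative of S: FIRST(ScA) = {b}; FIRST(bc) = {b}
FIRST(S) = {b}


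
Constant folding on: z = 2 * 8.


2 * 8 = 16 at compile time
Optimized: z = 16


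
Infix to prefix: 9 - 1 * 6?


'*' binds tighter: tree is (- 9 (* 1 6))
Prefix: - 9 * 1 6


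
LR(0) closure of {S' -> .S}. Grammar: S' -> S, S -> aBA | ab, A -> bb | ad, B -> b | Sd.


Start: S' -> .S
For each item with dot before a nonterminal B, add B -> .γ for every B-production
Closure: [S' -> .S, S -> .aBA, S -> .ab]


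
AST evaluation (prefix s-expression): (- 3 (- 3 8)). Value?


Evaluate inner: (- 3 8) = -5
Evaluate root: (- 3 -5) = 8
Result: 8


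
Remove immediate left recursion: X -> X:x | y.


Left-recursive alternatives: X:x; non-recursive: y
Introduce X': X -> yX', X' -> :xX' | ε


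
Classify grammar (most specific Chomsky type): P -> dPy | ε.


Single nonterminal LHS, but d^n y^n is not regular
Classification: Type 2 (Context-Free)


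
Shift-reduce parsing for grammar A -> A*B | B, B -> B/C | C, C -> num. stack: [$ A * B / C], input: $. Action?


handle 'B/C' on top
Action: reduce (B -> B/C)


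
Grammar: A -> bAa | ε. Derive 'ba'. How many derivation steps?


Derivation: A => bAa => ba
Steps: 2


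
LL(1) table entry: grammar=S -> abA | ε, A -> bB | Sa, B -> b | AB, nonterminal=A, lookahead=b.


For [A, b]: 'b' ∈ FIRST(bB)
Entry: A -> bB


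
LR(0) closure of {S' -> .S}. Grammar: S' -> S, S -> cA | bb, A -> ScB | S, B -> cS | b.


Start: S' -> .S
For each item with dot before a nonterminal B, add B -> .γ for every B-production
Closure: [S' -> .S, S -> .cA, S -> .bb]


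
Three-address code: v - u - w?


Break into single-operator statements:
t1 = v - u
t2 = t1 - w


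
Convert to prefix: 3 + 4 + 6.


left-to-right (same/higher precedence on left): tree is (+ (+ 3 4) 6)
Prefix: + + 3 4 6


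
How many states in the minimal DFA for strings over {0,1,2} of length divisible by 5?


Track length mod 5: states 0..4, accept at 0
Minimal DFA: 5 states


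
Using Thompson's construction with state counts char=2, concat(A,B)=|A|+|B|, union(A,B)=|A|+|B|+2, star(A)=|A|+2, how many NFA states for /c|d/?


Syntax tree has 2 char leaf(s), 1 union(s), 0 star(s)
chars contribute 2×2 = 4; each union adds +2; each star adds +2
Total: 4 + 2 + 0 = 6 states


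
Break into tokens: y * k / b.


Scan left to right, longest-match per lexeme
Tokens: ID(y), OP(*), ID(k), OP(/), ID(b)


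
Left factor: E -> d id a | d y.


Common prefix: 'd'
Factored: E -> d E', E' -> id a | y


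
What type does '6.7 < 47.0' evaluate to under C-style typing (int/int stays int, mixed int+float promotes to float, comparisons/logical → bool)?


Operand types: float < float
Rule: comparison yields bool
Result type: bool


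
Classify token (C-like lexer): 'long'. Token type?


Pattern: reserved word
Type: KEYWORD


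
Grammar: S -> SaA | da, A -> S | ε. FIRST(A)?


Per alternative of A: FIRST(S) = {d}; FIRST(ε) = {ε}
FIRST(A) = {d, ε}


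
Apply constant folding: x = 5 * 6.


5 * 6 = 30 at compile time
Optimized: x = 30


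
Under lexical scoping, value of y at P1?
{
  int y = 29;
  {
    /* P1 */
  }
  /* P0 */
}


P1's block does not declare y; resolves to the enclosing declaration at depth 0
y = 29


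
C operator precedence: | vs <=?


'<=' is relational (level 7); '|' is bitwise OR (level 3)
Higher level binds tighter
'<=' has higher precedence than '|'


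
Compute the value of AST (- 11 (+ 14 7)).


Evaluate inner: (+ 14 7) = 21
Evaluate root: (- 11 21) = -10
Result: -10


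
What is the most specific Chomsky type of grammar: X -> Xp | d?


Left-linear: every RHS is a terminal or one nonterminal followed by a terminal
Classification: Type 3 (Regular)


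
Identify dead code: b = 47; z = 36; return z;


b is assigned but never read
Dead: 'b = 47'


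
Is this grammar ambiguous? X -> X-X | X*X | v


'v-v*v' has two parse trees (no precedence encoded between - and *)
Ambiguous


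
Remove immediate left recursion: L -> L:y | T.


Left-recursive alternatives: L:y; non-recursive: T
Introduce L': L -> TL', L' -> :yL' | ε


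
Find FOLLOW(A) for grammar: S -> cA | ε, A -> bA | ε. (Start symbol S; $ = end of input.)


$ ∈ FOLLOW(S). For each A -> αBβ: add FIRST(β)\{ε} to FOLLOW(B); if β nullable, add FOLLOW(A).
FOLLOW(A) = {$}


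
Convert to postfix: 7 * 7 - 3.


Left to right (same or higher precedence on left)
Postfix: 7 7 * 3 -


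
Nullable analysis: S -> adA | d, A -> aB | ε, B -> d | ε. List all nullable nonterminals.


A nonterminal is nullable iff some alternative derives ε (directly, or every symbol in it is nullable)
Nullable: {A, B}


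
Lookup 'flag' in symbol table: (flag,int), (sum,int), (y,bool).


Lookup 'flag' → type int


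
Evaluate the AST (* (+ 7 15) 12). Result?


Evaluate inner: (+ 7 15) = 22
Evaluate root: (* 22 12) = 264
Result: 264


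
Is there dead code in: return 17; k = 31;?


statement follows a return and is unreachable
Dead: 'k = 31'


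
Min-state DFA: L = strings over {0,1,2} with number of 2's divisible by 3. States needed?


Track (count of 2) mod 3: states 0..2, accept at 0
Minimal DFA: 3 states


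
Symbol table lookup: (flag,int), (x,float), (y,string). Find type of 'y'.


Lookup 'y' → type string


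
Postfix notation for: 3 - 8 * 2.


* has higher precedence, evaluate 8*2 first
Postfix: 3 8 2 * -


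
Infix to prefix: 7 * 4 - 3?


left-to-right (same/higher precedence on left): tree is (- (* 7 4) 3)
Prefix: - * 7 4 3


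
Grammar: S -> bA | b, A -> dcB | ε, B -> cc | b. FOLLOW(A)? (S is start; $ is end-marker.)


$ ∈ FOLLOW(S). For each A -> αBβ: add FIRST(β)\{ε} to FOLLOW(B); if β nullable, add FOLLOW(A).
FOLLOW(A) = {$}


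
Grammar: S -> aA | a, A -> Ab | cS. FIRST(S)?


Per alternative of S: FIRST(aA) = {a}; FIRST(a) = {a}
FIRST(S) = {a}


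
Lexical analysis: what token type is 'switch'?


Pattern: reserved word
Type: KEYWORD


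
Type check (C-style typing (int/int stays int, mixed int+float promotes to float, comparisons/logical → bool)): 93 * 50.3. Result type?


Operand types: int * float
Rule: mixed int/float promotes to float; int/int stays int
Result type: float


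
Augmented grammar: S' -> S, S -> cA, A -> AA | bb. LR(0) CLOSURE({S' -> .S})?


Start: S' -> .S
For each item with dot before a nonterminal B, add B -> .γ for every B-production
Closure: [S' -> .S, S -> .cA]


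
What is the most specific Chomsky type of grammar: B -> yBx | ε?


Single nonterminal LHS, but y^n x^n is not regular
Classification: Type 2 (Context-Free)


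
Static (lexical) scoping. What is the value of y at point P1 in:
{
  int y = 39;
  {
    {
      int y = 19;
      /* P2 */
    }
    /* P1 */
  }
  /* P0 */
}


P1's block does not declare y; resolves to the enclosing declaration at depth 0
y = 39


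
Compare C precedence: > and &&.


'>' is relational (level 7); '&&' is logical AND (level 2)
Higher level binds tighter
'>' has higher precedence than '&&'


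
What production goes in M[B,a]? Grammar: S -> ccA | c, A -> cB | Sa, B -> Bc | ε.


For [B, a]: ε is nullable and 'a' ∈ FOLLOW(B)
Entry: B -> ε


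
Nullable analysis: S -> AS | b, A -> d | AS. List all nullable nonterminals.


A nonterminal is nullable iff some alternative derives ε (directly, or every symbol in it is nullable)
Nullable: {}


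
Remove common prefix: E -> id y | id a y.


Common prefix: 'id'
Factored: E -> id E', E' -> y | a y


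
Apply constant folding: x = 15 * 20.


15 * 20 = 300 at compile time
Optimized: x = 300


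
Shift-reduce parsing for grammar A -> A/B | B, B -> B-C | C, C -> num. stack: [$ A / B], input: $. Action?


handle 'A/B' on top; lookahead ∈ FOLLOW(A) = {/, $}
Action: reduce (A -> A/B)


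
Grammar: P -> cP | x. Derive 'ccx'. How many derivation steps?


Derivation: P => cP => ccP => ccx
Steps: 3


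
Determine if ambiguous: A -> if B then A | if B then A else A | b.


dangling else: 'if B then if B then b else b' parses two ways
Ambiguous


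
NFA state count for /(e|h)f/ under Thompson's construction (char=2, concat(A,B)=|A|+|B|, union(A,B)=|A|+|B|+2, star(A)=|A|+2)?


Syntax tree has 3 char leaf(s), 1 union(s), 0 star(s)
chars contribute 3×2 = 6; each union adds +2; each star adds +2
Total: 6 + 2 + 0 = 8 states


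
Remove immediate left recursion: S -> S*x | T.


Left-recursive alternatives: S*x; non-recursive: T
Introduce S': S -> TS', S' -> *xS' | ε


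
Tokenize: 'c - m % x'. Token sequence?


Scan left to right, longest-match per lexeme
Tokens: ID(c), OP(-), ID(m), OP(%), ID(x)


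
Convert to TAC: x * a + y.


Break into single-operator statements:
t1 = x * a
t2 = t1 + y


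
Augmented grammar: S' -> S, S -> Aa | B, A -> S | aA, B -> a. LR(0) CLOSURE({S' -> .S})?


Start: S' -> .S
For each item with dot before a nonterminal B, add B -> .γ for every B-production
Closure: [S' -> .S, S -> .Aa, S -> .B, A -> .S, A -> .aA, B -> .a]


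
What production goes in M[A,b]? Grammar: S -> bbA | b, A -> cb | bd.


For [A, b]: 'b' ∈ FIRST(bd)
Entry: A -> bd


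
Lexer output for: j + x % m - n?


Scan left to right, longest-match per lexeme
Tokens: ID(j), OP(+), ID(x), OP(%), ID(m), OP(-), ID(n)


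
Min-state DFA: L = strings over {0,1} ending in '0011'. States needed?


Track the longest suffix of input matching a prefix of '0011': 5 classes (prefixes of length 0..4)
Minimal DFA: 5 states


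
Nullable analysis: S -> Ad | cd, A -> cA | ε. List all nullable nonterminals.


A nonterminal is nullable iff some alternative derives ε (directly, or every symbol in it is nullable)
Nullable: {A}


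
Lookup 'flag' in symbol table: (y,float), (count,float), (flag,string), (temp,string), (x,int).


Lookup 'flag' → type string


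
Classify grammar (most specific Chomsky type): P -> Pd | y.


Left-linear: every RHS is a terminal or one nonterminal followed by a terminal
Classification: Type 3 (Regular)


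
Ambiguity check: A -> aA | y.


right-linear, alternatives start with distinct terminals 'a' vs 'y': unique leftmost derivation
Unambiguous


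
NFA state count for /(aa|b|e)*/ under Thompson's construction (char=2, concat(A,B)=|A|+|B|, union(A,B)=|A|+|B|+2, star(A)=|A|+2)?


Syntax tree has 4 char leaf(s), 2 union(s), 1 star(s)
chars contribute 4×2 = 8; each union adds +2; each star adds +2
Total: 8 + 4 + 2 = 14 states


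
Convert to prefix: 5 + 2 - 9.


left-to-right (same/higher precedence on left): tree is (- (+ 5 2) 9)
Prefix: - + 5 2 9


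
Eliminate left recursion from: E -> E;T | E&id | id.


Left-recursive alternatives: E;T, E&id; non-recursive: id
Introduce E': E -> idE', E' -> ;TE' | &idE' | ε


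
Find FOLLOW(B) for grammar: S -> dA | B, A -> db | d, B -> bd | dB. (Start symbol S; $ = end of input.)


$ ∈ FOLLOW(S). For each A -> αBβ: add FIRST(β)\{ε} to FOLLOW(B); if β nullable, add FOLLOW(A).
FOLLOW(B) = {$}


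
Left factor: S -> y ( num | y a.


Common prefix: 'y'
Factored: S -> y S', S' -> ( num | a


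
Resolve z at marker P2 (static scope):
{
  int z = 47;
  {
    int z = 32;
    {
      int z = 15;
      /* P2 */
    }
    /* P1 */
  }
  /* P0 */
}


z declared in the same block as P2
z = 15


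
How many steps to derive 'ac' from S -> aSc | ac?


Derivation: S => ac
Steps: 1


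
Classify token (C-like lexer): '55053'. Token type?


Pattern: digits only
Type: INTEGER_LITERAL


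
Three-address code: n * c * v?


Break into single-operator statements:
t1 = n * c
t2 = t1 * v


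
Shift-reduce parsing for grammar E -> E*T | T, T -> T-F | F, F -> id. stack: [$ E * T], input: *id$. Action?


handle 'E*T' on top; lookahead ∈ FOLLOW(E) = {*, $}
Action: reduce (E -> E*T)


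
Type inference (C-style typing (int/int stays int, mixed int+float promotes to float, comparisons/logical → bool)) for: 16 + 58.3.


Operand types: int + float
Rule: mixed int/float promotes to float; int/int stays int
Result type: float


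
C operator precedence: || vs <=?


'<=' is relational (level 7); '||' is logical OR (level 1)
Higher level binds tighter
'<=' has higher precedence than '||'


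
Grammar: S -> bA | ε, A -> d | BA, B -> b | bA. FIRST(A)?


Per alternative of A: FIRST(d) = {d}; FIRST(BA) = {b}
FIRST(A) = {b, d}


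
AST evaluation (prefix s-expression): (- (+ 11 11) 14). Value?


Evaluate inner: (+ 11 11) = 22
Evaluate root: (- 22 14) = 8
Result: 8


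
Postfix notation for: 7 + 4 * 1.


* has higher precedence, evaluate 4*1 first
Postfix: 7 4 1 * +


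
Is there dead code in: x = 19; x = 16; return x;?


first assignment to x is overwritten before any read
Dead: 'x = 19'


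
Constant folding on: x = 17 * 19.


17 * 19 = 323 at compile time
Optimized: x = 323


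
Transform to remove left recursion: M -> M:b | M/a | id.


Left-recursive alternatives: M:b, M/a; non-recursive: id
Introduce M': M -> idM', M' -> :bM' | /aM' | ε


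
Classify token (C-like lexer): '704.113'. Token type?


Pattern: digits with a decimal point
Type: FLOAT_LITERAL


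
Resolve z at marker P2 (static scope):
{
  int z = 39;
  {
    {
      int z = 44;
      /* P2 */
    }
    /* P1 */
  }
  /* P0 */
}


z declared in the same block as P2
z = 44


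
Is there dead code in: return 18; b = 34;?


statement follows a return and is unreachable
Dead: 'b = 34'


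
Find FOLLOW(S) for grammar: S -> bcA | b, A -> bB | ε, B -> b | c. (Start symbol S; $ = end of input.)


$ ∈ FOLLOW(S). For each A -> αBβ: add FIRST(β)\{ε} to FOLLOW(B); if β nullable, add FOLLOW(A).
FOLLOW(S) = {$}


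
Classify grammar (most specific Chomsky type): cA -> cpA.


LHS has context (more than one symbol) and |LHS| ≤ |RHS|
Classification: Type 1 (Context-Sensitive)


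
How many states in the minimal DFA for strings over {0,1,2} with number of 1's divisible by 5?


Track (count of 1) mod 5: states 0..4, accept at 0
Minimal DFA: 5 states


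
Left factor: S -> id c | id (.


Common prefix: 'id'
Factored: S -> id S', S' -> c | (


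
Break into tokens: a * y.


Scan left to right, longest-match per lexeme
Tokens: ID(a), OP(*), ID(y)


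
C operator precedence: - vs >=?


'-' is additive (level 9); '>=' is relational (level 7)
Higher level binds tighter
'-' has higher precedence than '>='


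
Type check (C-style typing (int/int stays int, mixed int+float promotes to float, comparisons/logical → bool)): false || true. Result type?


Operand types: bool || bool
Rule: logical operators take bool operands and yield bool
Result type: bool


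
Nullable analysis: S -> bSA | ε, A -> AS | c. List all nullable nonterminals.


A nonterminal is nullable iff some alternative derives ε (directly, or every symbol in it is nullable)
Nullable: {S}


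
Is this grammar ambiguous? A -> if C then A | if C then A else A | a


dangling else: 'if C then if C then a else a' parses two ways
Ambiguous


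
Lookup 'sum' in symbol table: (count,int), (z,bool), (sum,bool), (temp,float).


Lookup 'sum' → type bool


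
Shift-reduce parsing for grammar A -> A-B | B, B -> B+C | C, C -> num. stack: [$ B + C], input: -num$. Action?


handle 'B+C' on top
Action: reduce (B -> B+C)


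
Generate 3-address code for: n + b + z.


Break into single-operator statements:
t1 = n + b
t2 = t1 + z


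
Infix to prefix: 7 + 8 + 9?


left-to-right (same/higher precedence on left): tree is (+ (+ 7 8) 9)
Prefix: + + 7 8 9


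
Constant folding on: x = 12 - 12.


12 - 12 = 0 at compile time
Optimized: x = 0


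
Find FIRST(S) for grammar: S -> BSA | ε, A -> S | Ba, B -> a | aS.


Per alternative of S: FIRST(BSA) = {a}; FIRST(ε) = {ε}
FIRST(S) = {a, ε}


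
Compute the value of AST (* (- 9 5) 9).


Evaluate inner: (- 9 5) = 4
Evaluate root: (* 4 9) = 36
Result: 36


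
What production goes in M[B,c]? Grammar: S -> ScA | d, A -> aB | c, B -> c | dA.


For [B, c]: 'c' ∈ FIRST(c)
Entry: B -> c


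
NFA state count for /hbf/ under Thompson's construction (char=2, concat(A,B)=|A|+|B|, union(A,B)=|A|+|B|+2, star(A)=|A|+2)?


Syntax tree has 3 char leaf(s), 0 union(s), 0 star(s)
chars contribute 3×2 = 6; each union adds +2; each star adds +2
Total: 6 + 0 + 0 = 6 states


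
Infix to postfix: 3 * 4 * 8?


Left to right (same or higher precedence on left)
Postfix: 3 4 * 8 *


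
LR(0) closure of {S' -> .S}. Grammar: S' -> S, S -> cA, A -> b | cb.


Start: S' -> .S
For each item with dot before a nonterminal B, add B -> .γ for every B-production
Closure: [S' -> .S, S -> .cA]


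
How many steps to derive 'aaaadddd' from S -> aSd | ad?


Derivation: S => aSd => aaSdd => aaaSddd => aaaadddd
Steps: 4


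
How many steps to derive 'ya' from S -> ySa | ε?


Derivation: S => ySa => ya
Steps: 2


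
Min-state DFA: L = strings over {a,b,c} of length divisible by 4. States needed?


Track length mod 4: states 0..3, accept at 0
Minimal DFA: 4 states


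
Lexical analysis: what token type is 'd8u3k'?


Pattern: letter/underscore followed by alphanumerics, not a keyword
Type: IDENTIFIER


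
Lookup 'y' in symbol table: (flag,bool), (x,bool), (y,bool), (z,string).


Lookup 'y' → type bool


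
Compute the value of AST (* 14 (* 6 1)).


Evaluate inner: (* 6 1) = 6
Evaluate root: (* 14 6) = 84
Result: 84


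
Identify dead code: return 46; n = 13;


statement follows a return and is unreachable
Dead: 'n = 13'


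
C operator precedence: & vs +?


'+' is additive (level 9); '&' is bitwise AND (level 5)
Higher level binds tighter
'+' has higher precedence than '&'


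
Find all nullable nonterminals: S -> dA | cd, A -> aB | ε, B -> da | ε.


A nonterminal is nullable iff some alternative derives ε (directly, or every symbol in it is nullable)
Nullable: {A, B}


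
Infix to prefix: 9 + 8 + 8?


left-to-right (same/higher precedence on left): tree is (+ (+ 9 8) 8)
Prefix: + + 9 8 8


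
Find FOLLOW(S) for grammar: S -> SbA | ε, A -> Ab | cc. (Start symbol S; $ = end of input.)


$ ∈ FOLLOW(S). For each A -> αBβ: add FIRST(β)\{ε} to FOLLOW(B); if β nullable, add FOLLOW(A).
FOLLOW(S) = {$, b}


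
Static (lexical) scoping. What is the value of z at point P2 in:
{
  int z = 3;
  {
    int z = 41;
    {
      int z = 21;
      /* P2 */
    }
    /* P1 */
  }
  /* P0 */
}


z declared in the same block as P2
z = 21


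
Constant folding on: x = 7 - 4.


7 - 4 = 3 at compile time
Optimized: x = 3


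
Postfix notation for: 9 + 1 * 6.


* has higher precedence, evaluate 1*6 first
Postfix: 9 1 6 * +


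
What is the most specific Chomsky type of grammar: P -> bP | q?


Right-linear: every RHS is a terminal or a terminal followed by one nonterminal
Classification: Type 3 (Regular)


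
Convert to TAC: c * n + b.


Break into single-operator statements:
t1 = c * n
t2 = t1 + b


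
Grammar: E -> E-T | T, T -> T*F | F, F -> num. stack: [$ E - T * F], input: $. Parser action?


handle 'T*F' on top
Action: reduce (T -> T*F)


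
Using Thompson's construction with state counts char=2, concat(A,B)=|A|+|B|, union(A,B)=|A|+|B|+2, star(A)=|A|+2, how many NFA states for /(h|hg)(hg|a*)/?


Syntax tree has 6 char leaf(s), 2 union(s), 1 star(s)
chars contribute 6×2 = 12; each union adds +2; each star adds +2
Total: 12 + 4 + 2 = 18 states


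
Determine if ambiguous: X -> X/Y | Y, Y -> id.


precedence layered via separate nonterminal Y: deterministic
Unambiguous


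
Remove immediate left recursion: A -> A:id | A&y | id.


Left-recursive alternatives: A:id, A&y; non-recursive: id
Introduce A': A -> idA', A' -> :idA' | &yA' | ε


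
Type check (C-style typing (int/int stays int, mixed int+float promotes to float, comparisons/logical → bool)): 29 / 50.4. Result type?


Operand types: int / float
Rule: mixed int/float promotes to float; int/int stays int
Result type: float


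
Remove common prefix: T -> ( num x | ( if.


Common prefix: '('
Factored: T -> ( T', T' -> num x | if


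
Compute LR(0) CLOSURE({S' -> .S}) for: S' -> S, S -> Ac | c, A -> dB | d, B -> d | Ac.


Start: S' -> .S
For each item with dot before a nonterminal B, add B -> .γ for every B-production
Closure: [S' -> .S, S -> .Ac, S -> .c, A -> .dB, A -> .d]


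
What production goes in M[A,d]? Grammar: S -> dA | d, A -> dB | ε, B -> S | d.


For [A, d]: 'd' ∈ FIRST(dB)
Entry: A -> dB


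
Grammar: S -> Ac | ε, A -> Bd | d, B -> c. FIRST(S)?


Per alternative of S: FIRST(Ac) = {c, d}; FIRST(ε) = {ε}
FIRST(S) = {c, d, ε}


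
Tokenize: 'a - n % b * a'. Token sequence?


Scan left to right, longest-match per lexeme
Tokens: ID(a), OP(-), ID(n), OP(%), ID(b), OP(*), ID(a)


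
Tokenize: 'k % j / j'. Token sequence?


Scan left to right, longest-match per lexeme
Tokens: ID(k), OP(%), ID(j), OP(/), ID(j)


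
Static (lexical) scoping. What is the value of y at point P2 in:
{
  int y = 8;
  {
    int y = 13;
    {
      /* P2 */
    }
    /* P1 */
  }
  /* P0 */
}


P2's block does not declare y; resolves to the enclosing declaration at depth 1
y = 13


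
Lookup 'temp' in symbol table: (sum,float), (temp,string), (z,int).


Lookup 'temp' → type string


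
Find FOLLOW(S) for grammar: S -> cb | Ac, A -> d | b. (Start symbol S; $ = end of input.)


$ ∈ FOLLOW(S). For each A -> αBβ: add FIRST(β)\{ε} to FOLLOW(B); if β nullable, add FOLLOW(A).
FOLLOW(S) = {$}


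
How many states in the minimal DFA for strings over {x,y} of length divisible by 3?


Track length mod 3: states 0..2, accept at 0
Minimal DFA: 3 states


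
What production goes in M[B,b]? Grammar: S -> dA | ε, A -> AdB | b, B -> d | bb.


For [B, b]: 'b' ∈ FIRST(bb)
Entry: B -> bb


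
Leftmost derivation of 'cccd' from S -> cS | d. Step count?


Derivation: S => cS => ccS => cccS => cccd
Steps: 4


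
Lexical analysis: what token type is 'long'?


Pattern: reserved word
Type: KEYWORD


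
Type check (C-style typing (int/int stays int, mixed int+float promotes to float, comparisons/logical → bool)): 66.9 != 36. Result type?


Operand types: float != int
Rule: comparison yields bool
Result type: bool


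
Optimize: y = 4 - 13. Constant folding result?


4 - 13 = -9 at compile time
Optimized: y = -9


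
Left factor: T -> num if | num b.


Common prefix: 'num'
Factored: T -> num T', T' -> if | b


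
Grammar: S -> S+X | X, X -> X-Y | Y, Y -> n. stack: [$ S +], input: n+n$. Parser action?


no handle ('S+' is not any RHS); shift 'n'
Action: shift


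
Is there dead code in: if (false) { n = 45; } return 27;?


condition is constant false, so the whole block is unreachable
Dead: 'if (false) { n = 45; }'


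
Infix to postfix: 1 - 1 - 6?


Left to right (same or higher precedence on left)
Postfix: 1 1 - 6 -


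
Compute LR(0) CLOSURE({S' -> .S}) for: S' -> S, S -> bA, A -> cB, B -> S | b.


Start: S' -> .S
For each item with dot before a nonterminal B, add B -> .γ for every B-production
Closure: [S' -> .S, S -> .bA]


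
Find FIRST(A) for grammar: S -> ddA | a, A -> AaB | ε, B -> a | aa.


Per alternative of A: FIRST(AaB) = {a}; FIRST(ε) = {ε}
FIRST(A) = {a, ε}


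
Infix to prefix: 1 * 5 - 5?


left-to-right (same/higher precedence on left): tree is (- (* 1 5) 5)
Prefix: - * 1 5 5


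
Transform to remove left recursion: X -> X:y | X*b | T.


Left-recursive alternatives: X:y, X*b; non-recursive: T
Introduce X': X -> TX', X' -> :yX' | *bX' | ε


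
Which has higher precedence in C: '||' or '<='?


'<=' is relational (level 7); '||' is logical OR (level 1)
Higher level binds tighter
'<=' has higher precedence than '||'
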